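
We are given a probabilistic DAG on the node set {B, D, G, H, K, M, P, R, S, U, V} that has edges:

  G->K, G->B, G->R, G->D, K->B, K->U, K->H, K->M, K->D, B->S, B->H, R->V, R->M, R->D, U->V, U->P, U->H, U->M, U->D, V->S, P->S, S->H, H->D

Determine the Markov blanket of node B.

{G, H, K, P, S, U, V}

Pa(B) = {G, K}.
Children of B: H, S.
Co-parents of B (other parents of its children):
  S: P, V
  H: K, S, U
MB(B) = {G, H, K, P, S, U, V}.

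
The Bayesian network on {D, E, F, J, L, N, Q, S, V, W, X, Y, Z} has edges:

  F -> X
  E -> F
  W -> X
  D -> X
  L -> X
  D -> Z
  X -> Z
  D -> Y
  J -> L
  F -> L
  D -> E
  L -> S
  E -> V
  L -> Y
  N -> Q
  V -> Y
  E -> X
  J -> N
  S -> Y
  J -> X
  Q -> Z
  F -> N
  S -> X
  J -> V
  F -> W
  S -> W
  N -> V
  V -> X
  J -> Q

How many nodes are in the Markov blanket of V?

A node's Markov blanket = Pa ∪ Ch ∪ (parents of Ch other than the node itself).
V has children X, Y.
Pa(V) = {E, J, N}.
Other parents of V's children:
  X: D, E, F, J, L, S, W
  Y: D, L, S
MB(V) = {D, E, F, J, L, N, S, W, X, Y}, which has 10 nodes.

10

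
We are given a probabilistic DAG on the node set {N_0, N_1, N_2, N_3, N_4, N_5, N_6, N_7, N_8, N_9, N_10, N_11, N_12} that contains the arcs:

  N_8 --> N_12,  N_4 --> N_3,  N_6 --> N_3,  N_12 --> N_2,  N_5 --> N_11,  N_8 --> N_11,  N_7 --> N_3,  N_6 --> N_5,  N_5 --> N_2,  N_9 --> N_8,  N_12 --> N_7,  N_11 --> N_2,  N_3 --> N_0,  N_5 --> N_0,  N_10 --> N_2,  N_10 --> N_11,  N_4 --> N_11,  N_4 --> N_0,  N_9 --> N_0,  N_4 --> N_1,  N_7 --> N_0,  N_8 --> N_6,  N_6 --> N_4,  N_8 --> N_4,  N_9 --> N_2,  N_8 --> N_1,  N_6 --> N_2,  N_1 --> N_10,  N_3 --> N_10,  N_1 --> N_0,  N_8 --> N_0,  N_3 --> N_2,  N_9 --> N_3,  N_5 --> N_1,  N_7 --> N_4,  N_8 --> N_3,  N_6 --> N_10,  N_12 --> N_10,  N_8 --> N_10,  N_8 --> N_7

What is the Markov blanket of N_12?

N_12's parents: N_8.
N_12 has children N_2, N_7, N_10.
For each child, the remaining parents (spouses of N_12):
  N_7: N_8
  N_10: N_1, N_3, N_6, N_8
  N_2: N_3, N_5, N_6, N_9, N_10, N_11
Taking the union gives {N_1, N_2, N_3, N_5, N_6, N_7, N_8, N_9, N_10, N_11}.

{N_1, N_2, N_3, N_5, N_6, N_7, N_8, N_9, N_10, N_11}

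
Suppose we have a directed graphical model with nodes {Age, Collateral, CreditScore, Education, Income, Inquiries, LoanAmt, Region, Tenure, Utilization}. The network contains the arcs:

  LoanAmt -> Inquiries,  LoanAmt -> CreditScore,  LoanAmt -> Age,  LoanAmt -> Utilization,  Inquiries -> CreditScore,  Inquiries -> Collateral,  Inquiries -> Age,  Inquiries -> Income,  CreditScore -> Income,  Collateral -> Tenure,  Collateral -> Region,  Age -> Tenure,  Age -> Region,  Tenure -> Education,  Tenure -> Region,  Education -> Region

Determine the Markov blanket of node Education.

Recall MB(v) = parents ∪ children ∪ spouses, where spouses are the other parents of v's children.
Ch(Education) = {Region}.
Education's parents: Tenure.
For each child, the remaining parents (spouses of Education):
  Region also has parents Age, Collateral, Tenure.
Union: {Tenure} ∪ {Region} ∪ {Age, Collateral, Tenure} = {Age, Collateral, Region, Tenure}.

{Age, Collateral, Region, Tenure}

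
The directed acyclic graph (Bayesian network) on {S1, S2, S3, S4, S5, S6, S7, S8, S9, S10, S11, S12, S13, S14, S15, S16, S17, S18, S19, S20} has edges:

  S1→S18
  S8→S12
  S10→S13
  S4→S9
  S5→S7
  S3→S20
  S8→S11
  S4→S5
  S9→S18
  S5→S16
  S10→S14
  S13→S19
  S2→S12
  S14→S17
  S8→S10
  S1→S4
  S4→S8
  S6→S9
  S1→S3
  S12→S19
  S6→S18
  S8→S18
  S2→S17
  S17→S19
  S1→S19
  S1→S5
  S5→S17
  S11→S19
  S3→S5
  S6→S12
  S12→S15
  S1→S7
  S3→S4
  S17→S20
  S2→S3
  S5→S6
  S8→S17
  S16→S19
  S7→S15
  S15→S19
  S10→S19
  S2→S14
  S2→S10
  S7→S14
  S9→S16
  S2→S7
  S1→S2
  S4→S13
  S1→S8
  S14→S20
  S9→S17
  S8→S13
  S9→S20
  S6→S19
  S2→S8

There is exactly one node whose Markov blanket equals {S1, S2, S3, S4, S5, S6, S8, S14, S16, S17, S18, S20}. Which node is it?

The target node must have every member of {S1, S2, S3, S4, S5, S6, S8, S14, S16, S17, S18, S20} as a parent, child, or co-parent, and no others.
Parents of S9: S4, S6; children: S16, S17, S18, S20; co-parents: S1, S2, S3, S5, S6, S8, S14, S17.
These exactly cover the given set, so the node is S9.

S9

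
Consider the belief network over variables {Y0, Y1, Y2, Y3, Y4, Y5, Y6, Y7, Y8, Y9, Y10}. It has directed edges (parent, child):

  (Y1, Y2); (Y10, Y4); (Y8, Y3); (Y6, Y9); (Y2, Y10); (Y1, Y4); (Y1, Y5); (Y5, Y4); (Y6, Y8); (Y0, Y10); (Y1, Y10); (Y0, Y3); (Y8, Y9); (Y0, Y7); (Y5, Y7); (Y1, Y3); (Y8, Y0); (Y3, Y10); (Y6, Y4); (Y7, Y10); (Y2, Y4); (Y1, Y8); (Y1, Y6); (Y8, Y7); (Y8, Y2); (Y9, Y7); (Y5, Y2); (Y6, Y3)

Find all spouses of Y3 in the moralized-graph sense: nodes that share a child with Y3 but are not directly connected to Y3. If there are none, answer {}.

{Y2, Y7}

Children of Y3: Y10.
  Y10's other parents are Y0, Y1, Y2, Y7.
Excluding nodes already adjacent to Y3 (Y0, Y1, Y6, Y8, Y10), the co-parent-only contribution is {Y2, Y7}.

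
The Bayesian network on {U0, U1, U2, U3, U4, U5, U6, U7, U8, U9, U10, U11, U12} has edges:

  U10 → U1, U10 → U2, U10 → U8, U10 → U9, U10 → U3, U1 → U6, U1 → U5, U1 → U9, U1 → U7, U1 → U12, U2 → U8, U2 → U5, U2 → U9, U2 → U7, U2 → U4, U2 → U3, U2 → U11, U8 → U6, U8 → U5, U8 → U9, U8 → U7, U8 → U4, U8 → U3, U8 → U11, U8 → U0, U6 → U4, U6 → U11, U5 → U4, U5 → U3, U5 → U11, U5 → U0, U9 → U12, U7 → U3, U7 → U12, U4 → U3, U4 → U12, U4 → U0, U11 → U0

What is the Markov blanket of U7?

{U1, U2, U3, U4, U5, U8, U9, U10, U12}

Ch(U7) = {U3, U12}.
Pa(U7) = {U1, U2, U8}.
Co-parents of U7 (other parents of its children):
  U3: U2, U4, U5, U8, U10
  U12: U1, U4, U9
Union: {U1, U2, U8} ∪ {U3, U12} ∪ {U1, U2, U4, U5, U8, U9, U10} = {U1, U2, U3, U4, U5, U8, U9, U10, U12}.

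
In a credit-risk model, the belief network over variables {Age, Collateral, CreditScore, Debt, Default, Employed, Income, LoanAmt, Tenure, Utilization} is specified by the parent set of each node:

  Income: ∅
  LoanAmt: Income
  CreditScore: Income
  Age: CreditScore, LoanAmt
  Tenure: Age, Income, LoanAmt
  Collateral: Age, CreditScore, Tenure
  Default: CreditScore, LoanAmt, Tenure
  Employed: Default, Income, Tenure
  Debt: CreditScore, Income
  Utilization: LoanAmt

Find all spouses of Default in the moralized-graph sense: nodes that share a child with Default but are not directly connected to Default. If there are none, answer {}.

Children of Default: Employed.
  Employed also has parents Income, Tenure.
Excluding nodes already adjacent to Default (CreditScore, Employed, LoanAmt, Tenure), the co-parent-only contribution is {Income}.

{Income}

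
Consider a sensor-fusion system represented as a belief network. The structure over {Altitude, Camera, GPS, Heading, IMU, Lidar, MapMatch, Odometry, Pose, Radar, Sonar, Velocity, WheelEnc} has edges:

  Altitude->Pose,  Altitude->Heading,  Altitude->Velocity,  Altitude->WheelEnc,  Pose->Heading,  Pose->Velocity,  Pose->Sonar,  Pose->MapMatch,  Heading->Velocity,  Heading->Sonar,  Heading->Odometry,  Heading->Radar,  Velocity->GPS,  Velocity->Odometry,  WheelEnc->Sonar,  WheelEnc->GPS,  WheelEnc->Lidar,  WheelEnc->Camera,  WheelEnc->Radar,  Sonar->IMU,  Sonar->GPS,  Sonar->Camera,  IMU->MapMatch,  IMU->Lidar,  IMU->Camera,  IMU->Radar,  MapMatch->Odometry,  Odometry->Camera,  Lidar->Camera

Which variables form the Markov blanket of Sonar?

Sonar's parents: Heading, Pose, WheelEnc.
Sonar's children: Camera, GPS, IMU.
For each child, the remaining parents (spouses of Sonar):
  IMU has no other parent.
  GPS's other parents are Velocity, WheelEnc.
  Camera's other parents are IMU, Lidar, Odometry, WheelEnc.
MB(Sonar) = {Camera, GPS, Heading, IMU, Lidar, Odometry, Pose, Velocity, WheelEnc}.

{Camera, GPS, Heading, IMU, Lidar, Odometry, Pose, Velocity, WheelEnc}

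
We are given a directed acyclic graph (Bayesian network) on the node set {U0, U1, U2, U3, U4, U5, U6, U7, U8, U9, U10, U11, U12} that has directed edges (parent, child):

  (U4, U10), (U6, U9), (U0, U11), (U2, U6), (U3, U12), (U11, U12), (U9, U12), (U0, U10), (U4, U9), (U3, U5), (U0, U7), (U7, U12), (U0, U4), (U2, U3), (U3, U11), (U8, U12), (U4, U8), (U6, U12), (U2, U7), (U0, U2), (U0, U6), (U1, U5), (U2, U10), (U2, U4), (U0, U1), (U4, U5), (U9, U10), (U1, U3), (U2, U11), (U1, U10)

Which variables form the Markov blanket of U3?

{U0, U1, U2, U4, U5, U6, U7, U8, U9, U11, U12}

A node's Markov blanket = Pa ∪ Ch ∪ (parents of Ch other than the node itself).
Ch(U3) = {U5, U11, U12}.
U3 has parents U1, U2.
For each child, the remaining parents (spouses of U3):
  U5: U1, U4
  U11: U0, U2
  U12: U6, U7, U8, U9, U11
Union: {U1, U2} ∪ {U5, U11, U12} ∪ {U0, U1, U2, U4, U6, U7, U8, U9, U11} = {U0, U1, U2, U4, U5, U6, U7, U8, U9, U11, U12}.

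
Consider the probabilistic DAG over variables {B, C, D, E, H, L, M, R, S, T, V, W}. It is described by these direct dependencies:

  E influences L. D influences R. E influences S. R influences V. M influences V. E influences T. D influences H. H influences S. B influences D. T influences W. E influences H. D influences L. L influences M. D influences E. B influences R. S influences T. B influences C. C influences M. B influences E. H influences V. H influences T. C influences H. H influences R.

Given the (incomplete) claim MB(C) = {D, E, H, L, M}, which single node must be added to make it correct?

B

C's children: H, M.
C has parent B.
Parents of each child, excluding C:
  H also has parents D, E.
  parents(M) \ {C} = {L}.
MB(C) = {B, D, E, H, L, M}.
Comparing with the claimed set, B is missing.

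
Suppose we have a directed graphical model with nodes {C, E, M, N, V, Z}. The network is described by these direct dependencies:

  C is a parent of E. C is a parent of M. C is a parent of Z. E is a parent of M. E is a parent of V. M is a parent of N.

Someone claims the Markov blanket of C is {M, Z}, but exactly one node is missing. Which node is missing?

E

A node's Markov blanket = Pa ∪ Ch ∪ (parents of Ch other than the node itself).
C has children E, M, Z.
Pa(C) = {}.
Other parents of C's children:
  E: —
  M: E
  Z: —
MB(C) = {E, M, Z}.
Comparing with the claimed set, E is missing.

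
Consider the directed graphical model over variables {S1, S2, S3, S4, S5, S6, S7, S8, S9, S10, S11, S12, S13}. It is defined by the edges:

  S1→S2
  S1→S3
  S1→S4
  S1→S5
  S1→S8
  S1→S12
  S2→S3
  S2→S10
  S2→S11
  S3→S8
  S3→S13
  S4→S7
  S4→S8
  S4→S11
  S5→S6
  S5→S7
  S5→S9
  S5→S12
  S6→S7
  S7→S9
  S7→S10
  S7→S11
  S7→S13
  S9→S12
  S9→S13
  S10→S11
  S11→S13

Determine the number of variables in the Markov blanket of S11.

S11 has parents S2, S4, S7, S10.
S11's children: S13.
Parents of each child, excluding S11:
  S13's other parents are S3, S7, S9.
MB(S11) = {S2, S3, S4, S7, S9, S10, S13}, which has 7 nodes.

7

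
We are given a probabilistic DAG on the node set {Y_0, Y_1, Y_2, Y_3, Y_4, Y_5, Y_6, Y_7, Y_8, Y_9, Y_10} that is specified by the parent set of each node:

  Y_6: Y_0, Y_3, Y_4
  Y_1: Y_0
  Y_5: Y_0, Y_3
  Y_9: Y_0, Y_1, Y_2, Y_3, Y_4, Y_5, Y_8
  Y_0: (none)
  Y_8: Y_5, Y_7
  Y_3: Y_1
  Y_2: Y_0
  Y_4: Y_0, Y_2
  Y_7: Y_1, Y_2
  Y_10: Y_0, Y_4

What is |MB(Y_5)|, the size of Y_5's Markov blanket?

Recall MB(v) = parents ∪ children ∪ spouses, where spouses are the other parents of v's children.
Y_5's children: Y_8, Y_9.
Parents of Y_5: Y_0, Y_3.
Other parents of Y_5's children:
  parents(Y_8) \ {Y_5} = {Y_7}.
  parents(Y_9) \ {Y_5} = {Y_0, Y_1, Y_2, Y_3, Y_4, Y_8}.
MB(Y_5) = {Y_0, Y_1, Y_2, Y_3, Y_4, Y_7, Y_8, Y_9}, which has 8 nodes.

8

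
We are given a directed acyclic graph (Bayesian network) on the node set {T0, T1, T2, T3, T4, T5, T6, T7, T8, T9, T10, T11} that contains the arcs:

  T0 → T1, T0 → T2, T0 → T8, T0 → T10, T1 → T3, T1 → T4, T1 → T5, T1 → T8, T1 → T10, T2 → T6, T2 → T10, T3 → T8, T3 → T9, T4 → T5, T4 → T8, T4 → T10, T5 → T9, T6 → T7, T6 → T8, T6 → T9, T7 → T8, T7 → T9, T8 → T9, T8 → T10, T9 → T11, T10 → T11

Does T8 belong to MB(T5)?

T8 is a co-parent of T5: both are parents of T9.
So T8 ∈ MB(T5).

Yes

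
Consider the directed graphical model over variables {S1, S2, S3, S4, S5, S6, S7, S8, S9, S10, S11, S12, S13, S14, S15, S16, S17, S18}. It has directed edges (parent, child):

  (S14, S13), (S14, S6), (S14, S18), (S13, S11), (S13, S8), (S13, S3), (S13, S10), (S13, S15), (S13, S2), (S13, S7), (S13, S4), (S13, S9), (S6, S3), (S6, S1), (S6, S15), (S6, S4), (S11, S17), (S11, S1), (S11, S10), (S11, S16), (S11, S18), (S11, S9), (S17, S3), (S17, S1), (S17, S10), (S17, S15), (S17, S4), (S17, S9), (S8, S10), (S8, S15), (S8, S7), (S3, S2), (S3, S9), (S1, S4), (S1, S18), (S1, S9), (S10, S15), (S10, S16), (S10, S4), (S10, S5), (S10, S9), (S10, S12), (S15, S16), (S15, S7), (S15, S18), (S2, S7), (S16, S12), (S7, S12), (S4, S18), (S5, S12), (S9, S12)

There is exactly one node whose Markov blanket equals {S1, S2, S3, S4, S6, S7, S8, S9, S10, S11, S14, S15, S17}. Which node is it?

The target node must have every member of {S1, S2, S3, S4, S6, S7, S8, S9, S10, S11, S14, S15, S17} as a parent, child, or co-parent, and no others.
Parents of S13: S14; children: S2, S3, S4, S7, S8, S9, S10, S11, S15; co-parents: S1, S2, S3, S6, S8, S10, S11, S15, S17.
These exactly cover the given set, so the node is S13.

S13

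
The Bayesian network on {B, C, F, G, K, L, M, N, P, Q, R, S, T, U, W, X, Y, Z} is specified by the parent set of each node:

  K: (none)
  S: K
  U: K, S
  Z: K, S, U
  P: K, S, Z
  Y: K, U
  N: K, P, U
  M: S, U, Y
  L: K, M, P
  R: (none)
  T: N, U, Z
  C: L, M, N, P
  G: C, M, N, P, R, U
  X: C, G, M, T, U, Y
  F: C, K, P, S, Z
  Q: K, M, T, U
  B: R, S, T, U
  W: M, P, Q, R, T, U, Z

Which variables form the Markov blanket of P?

{C, F, G, K, L, M, N, Q, R, S, T, U, W, Z}

P's parents: K, S, Z.
Ch(P) = {C, F, G, L, N, W}.
For each child, the remaining parents (spouses of P):
  parents(N) \ {P} = {K, U}.
  L's other parents are K, M.
  C's other parents are L, M, N.
  G also has parents C, M, N, R, U.
  F's other parents are C, K, S, Z.
  parents(W) \ {P} = {M, Q, R, T, U, Z}.
MB(P) = {C, F, G, K, L, M, N, Q, R, S, T, U, W, Z}.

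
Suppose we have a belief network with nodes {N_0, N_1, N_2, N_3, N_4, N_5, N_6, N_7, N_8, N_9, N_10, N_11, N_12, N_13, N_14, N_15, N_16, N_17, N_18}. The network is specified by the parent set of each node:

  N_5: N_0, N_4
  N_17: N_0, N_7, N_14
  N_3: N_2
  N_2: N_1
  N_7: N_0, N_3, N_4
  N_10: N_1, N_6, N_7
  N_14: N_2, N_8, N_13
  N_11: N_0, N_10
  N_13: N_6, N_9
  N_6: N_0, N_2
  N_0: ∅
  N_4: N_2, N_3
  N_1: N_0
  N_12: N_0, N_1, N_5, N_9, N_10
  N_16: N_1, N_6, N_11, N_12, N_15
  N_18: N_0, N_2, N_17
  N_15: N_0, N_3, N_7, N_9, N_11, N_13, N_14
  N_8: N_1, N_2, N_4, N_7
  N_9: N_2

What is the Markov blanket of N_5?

Ch(N_5) = {N_12}.
Pa(N_5) = {N_0, N_4}.
For each child, the remaining parents (spouses of N_5):
  parents(N_12) \ {N_5} = {N_0, N_1, N_9, N_10}.
Taking the union gives {N_0, N_1, N_4, N_9, N_10, N_12}.

{N_0, N_1, N_4, N_9, N_10, N_12}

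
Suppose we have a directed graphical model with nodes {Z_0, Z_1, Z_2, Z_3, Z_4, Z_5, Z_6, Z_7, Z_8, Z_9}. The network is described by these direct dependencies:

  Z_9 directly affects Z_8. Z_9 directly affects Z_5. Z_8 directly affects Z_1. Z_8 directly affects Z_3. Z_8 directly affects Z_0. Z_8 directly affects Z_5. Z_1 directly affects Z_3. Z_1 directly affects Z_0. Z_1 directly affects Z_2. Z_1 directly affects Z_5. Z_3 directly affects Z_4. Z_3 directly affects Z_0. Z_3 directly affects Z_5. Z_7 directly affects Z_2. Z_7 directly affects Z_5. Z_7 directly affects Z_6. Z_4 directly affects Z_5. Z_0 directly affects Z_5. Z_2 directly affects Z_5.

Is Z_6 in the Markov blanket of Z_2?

No

By definition, MB(Z_2) is built from Z_2's parents, Z_2's children, and the co-parents of Z_2.
Parents of Z_2: Z_1, Z_7.
Children of Z_2: Z_5.
Other parents of Z_2's children:
  Z_5: Z_0, Z_1, Z_3, Z_4, Z_7, Z_8, Z_9
MB(Z_2) = {Z_0, Z_1, Z_3, Z_4, Z_5, Z_7, Z_8, Z_9}; Z_6 is not in this set.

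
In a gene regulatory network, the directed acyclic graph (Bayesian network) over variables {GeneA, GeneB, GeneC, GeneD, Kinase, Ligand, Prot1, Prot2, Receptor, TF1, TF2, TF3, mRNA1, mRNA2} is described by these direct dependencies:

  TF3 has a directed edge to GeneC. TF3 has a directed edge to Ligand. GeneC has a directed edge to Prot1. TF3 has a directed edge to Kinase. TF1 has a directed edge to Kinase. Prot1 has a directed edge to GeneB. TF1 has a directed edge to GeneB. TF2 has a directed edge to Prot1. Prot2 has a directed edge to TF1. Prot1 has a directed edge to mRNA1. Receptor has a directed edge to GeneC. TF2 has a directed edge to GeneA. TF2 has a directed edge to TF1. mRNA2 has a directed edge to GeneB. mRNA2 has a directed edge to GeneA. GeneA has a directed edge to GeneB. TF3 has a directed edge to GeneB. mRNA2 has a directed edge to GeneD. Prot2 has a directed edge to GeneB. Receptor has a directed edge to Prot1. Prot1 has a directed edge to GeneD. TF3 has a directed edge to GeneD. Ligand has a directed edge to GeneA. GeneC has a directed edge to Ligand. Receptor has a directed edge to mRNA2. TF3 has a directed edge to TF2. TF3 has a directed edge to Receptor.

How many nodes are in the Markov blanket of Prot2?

7

Parents of Prot2: none.
Prot2 has children GeneB, TF1.
For each child, the remaining parents (spouses of Prot2):
  TF1: TF2
  GeneB: GeneA, Prot1, TF1, TF3, mRNA2
MB(Prot2) = {GeneA, GeneB, Prot1, TF1, TF2, TF3, mRNA2}, which has 7 nodes.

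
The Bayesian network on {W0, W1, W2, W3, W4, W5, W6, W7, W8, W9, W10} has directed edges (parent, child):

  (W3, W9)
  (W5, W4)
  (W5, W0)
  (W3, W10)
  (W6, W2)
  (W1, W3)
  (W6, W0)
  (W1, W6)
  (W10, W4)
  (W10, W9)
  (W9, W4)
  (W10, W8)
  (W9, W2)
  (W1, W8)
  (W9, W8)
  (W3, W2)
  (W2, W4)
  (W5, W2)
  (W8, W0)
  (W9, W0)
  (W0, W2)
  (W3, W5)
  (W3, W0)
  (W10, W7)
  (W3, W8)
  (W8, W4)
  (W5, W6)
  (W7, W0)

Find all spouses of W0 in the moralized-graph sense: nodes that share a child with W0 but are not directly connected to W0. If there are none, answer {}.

Children of W0: W2.
  parents(W2) \ {W0} = {W3, W5, W6, W9}.
Excluding nodes already adjacent to W0 (W2, W3, W5, W6, W7, W8, W9), the co-parent-only contribution is {}.

{}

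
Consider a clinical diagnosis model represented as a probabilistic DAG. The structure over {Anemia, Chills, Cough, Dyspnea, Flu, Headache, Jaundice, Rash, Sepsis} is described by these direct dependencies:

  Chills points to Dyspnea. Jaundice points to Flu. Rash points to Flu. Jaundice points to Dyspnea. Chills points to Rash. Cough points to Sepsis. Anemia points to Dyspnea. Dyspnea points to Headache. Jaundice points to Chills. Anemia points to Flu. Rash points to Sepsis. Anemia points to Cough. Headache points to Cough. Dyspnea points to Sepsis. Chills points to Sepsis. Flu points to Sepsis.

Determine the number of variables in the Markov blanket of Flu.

7

Recall MB(v) = parents ∪ children ∪ spouses, where spouses are the other parents of v's children.
Flu's children: Sepsis.
Flu has parents Anemia, Jaundice, Rash.
Parents of each child, excluding Flu:
  Sepsis's other parents are Chills, Cough, Dyspnea, Rash.
MB(Flu) = {Anemia, Chills, Cough, Dyspnea, Jaundice, Rash, Sepsis}, which has 7 nodes.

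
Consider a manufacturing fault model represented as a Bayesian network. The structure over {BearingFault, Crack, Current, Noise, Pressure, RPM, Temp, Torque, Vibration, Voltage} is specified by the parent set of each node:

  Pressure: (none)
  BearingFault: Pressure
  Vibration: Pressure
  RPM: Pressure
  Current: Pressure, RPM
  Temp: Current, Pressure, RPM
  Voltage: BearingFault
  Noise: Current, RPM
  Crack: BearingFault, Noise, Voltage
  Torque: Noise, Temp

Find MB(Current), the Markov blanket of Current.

Current's parents: Pressure, RPM.
Current's children: Noise, Temp.
Other parents of Current's children:
  Temp's other parents are Pressure, RPM.
  Noise also has parent RPM.
So the Markov blanket of Current is {Noise, Pressure, RPM, Temp}.

{Noise, Pressure, RPM, Temp}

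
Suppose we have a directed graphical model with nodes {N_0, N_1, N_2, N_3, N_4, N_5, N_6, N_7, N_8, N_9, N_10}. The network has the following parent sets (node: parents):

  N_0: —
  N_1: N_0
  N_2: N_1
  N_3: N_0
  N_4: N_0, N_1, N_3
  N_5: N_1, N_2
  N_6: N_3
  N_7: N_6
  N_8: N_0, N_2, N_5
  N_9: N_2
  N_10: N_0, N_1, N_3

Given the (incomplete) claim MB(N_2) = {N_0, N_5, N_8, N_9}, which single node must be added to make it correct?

Pa(N_2) = {N_1}.
Ch(N_2) = {N_5, N_8, N_9}.
Other parents of N_2's children:
  N_5: N_1
  N_8: N_0, N_5
  N_9: —
MB(N_2) = {N_0, N_1, N_5, N_8, N_9}.
Comparing with the claimed set, N_1 is missing.

N_1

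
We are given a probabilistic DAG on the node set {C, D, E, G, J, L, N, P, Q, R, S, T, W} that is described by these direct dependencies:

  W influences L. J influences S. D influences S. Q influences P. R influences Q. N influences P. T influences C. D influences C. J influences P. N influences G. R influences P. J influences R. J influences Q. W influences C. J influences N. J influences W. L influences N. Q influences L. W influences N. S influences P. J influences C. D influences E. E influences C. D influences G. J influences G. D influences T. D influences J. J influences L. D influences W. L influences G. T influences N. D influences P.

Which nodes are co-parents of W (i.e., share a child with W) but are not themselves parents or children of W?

Children of W: C, L, N.
  L also has parents J, Q.
  N also has parents J, L, T.
  C's other parents are D, E, J, T.
Excluding nodes already adjacent to W (C, D, J, L, N), the co-parent-only contribution is {E, Q, T}.

{E, Q, T}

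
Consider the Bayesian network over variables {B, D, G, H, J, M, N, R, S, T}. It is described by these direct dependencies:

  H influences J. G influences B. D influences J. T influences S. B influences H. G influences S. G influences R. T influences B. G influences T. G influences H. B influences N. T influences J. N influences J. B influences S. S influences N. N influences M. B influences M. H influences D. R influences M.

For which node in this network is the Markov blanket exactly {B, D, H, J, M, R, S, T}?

N

The target node must have every member of {B, D, H, J, M, R, S, T} as a parent, child, or co-parent, and no others.
Parents of N: B, S; children: J, M; co-parents: B, D, H, R, T.
These exactly cover the given set, so the node is N.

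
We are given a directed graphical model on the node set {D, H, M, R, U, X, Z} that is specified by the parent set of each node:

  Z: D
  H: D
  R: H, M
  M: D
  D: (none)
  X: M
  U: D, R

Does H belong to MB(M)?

H is a co-parent of M: both are parents of R.
So H ∈ MB(M).

Yes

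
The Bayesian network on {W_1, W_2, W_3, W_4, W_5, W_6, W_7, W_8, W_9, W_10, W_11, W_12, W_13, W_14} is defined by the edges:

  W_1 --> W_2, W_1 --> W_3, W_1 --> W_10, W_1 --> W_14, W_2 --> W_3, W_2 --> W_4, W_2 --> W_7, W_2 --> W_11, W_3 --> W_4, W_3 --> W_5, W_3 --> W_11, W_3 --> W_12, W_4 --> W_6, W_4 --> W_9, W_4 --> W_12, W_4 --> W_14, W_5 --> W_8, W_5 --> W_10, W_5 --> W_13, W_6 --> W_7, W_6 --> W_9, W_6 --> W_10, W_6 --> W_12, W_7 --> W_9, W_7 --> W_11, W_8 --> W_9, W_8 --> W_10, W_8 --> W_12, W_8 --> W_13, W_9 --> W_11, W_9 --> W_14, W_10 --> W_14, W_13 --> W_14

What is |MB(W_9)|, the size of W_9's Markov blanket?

W_9 has parents W_4, W_6, W_7, W_8.
Ch(W_9) = {W_11, W_14}.
For each child, the remaining parents (spouses of W_9):
  W_11's other parents are W_2, W_3, W_7.
  parents(W_14) \ {W_9} = {W_1, W_4, W_10, W_13}.
MB(W_9) = {W_1, W_2, W_3, W_4, W_6, W_7, W_8, W_10, W_11, W_13, W_14}, which has 11 nodes.

11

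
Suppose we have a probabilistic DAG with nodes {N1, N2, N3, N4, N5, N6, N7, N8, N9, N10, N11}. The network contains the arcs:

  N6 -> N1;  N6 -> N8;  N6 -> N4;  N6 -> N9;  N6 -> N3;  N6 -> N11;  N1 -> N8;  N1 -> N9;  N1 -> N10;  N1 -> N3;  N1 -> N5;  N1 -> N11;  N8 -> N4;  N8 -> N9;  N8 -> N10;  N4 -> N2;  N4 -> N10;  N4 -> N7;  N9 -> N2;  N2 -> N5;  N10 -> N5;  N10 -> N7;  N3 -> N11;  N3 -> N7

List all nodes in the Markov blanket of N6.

Recall MB(v) = parents ∪ children ∪ spouses, where spouses are the other parents of v's children.
N6's parents: none.
N6 has children N1, N3, N4, N8, N9, N11.
Co-parents of N6 (other parents of its children):
  N1: no additional parents.
  N8's other parent is N1.
  N4 also has parent N8.
  N9's other parents are N1, N8.
  parents(N3) \ {N6} = {N1}.
  N11 also has parents N1, N3.
Taking the union gives {N1, N3, N4, N8, N9, N11}.

{N1, N3, N4, N8, N9, N11}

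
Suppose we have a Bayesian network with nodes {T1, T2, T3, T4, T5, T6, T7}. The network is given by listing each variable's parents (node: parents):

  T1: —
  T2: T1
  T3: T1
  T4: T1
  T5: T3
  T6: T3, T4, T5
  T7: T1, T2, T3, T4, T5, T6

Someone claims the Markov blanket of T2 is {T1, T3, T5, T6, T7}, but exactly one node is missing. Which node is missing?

Parents of T2: T1.
T2 has child T7.
For each child, the remaining parents (spouses of T2):
  T7's other parents are T1, T3, T4, T5, T6.
MB(T2) = {T1, T3, T4, T5, T6, T7}.
Comparing with the claimed set, T4 is missing.

T4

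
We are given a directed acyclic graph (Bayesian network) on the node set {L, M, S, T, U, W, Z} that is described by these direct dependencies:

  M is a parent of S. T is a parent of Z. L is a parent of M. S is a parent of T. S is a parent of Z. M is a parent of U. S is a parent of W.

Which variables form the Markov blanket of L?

{M}

L's children: M.
Parents of L: none.
Parents of each child, excluding L:
  M: no additional parents.
Union: {} ∪ {M} ∪ {} = {M}.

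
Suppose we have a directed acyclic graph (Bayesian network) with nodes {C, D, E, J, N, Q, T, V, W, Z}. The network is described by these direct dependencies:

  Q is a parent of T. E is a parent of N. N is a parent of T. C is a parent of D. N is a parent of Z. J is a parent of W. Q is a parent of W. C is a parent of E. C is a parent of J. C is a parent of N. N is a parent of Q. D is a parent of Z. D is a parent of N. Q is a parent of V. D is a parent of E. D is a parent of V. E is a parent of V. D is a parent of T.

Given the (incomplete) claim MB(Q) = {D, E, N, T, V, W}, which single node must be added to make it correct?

By definition, MB(Q) is built from Q's parents, Q's children, and the co-parents of Q.
Q has parent N.
Ch(Q) = {T, V, W}.
For each child, the remaining parents (spouses of Q):
  T also has parents D, N.
  V's other parents are D, E.
  W also has parent J.
MB(Q) = {D, E, J, N, T, V, W}.
Comparing with the claimed set, J is missing.

J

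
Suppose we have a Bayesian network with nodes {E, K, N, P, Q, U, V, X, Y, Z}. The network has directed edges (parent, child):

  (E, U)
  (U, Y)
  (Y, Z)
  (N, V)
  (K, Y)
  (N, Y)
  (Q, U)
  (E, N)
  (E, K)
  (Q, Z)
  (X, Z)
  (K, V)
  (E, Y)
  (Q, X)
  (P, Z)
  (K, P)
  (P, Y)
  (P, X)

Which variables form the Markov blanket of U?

{E, K, N, P, Q, Y}

By definition, MB(U) is built from U's parents, U's children, and the co-parents of U.
Parents of U: E, Q.
Children of U: Y.
Co-parents of U (other parents of its children):
  Y's other parents are E, K, N, P.
Union: {E, Q} ∪ {Y} ∪ {E, K, N, P} = {E, K, N, P, Q, Y}.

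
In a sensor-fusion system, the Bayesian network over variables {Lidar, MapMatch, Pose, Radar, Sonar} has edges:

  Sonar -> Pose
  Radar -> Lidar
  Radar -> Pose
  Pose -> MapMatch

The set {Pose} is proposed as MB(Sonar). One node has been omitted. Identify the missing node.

Radar

By definition, MB(Sonar) is built from Sonar's parents, Sonar's children, and the co-parents of Sonar.
Pa(Sonar) = {}.
Sonar's children: Pose.
For each child, the remaining parents (spouses of Sonar):
  parents(Pose) \ {Sonar} = {Radar}.
MB(Sonar) = {Pose, Radar}.
Comparing with the claimed set, Radar is missing.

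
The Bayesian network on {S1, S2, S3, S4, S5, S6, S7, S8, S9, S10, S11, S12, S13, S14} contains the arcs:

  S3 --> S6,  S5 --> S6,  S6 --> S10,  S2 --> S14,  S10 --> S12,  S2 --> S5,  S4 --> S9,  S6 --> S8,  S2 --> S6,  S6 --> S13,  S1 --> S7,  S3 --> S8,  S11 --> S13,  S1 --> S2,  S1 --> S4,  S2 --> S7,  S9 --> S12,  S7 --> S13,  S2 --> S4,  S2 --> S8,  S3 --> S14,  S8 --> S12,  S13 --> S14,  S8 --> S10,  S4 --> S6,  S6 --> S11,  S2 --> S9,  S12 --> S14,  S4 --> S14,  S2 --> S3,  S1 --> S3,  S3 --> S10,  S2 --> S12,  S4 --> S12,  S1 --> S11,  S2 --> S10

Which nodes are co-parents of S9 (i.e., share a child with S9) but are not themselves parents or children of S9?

Children of S9: S12.
  S12: S2, S4, S8, S10
Excluding nodes already adjacent to S9 (S2, S4, S12), the co-parent-only contribution is {S8, S10}.

{S8, S10}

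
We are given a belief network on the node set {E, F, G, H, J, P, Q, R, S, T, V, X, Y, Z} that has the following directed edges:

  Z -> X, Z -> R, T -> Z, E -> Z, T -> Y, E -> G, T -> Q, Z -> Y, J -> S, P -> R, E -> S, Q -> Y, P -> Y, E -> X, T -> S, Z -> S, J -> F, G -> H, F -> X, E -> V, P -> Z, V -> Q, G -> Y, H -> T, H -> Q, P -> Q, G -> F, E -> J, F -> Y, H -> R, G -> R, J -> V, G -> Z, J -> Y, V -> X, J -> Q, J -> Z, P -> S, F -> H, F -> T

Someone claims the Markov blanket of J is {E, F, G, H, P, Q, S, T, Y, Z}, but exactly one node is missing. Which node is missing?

Recall MB(v) = parents ∪ children ∪ spouses, where spouses are the other parents of v's children.
J's children: F, Q, S, V, Y, Z.
Pa(J) = {E}.
Other parents of J's children:
  F: G
  V: E
  Q: H, P, T, V
  Z: E, G, P, T
  Y: F, G, P, Q, T, Z
  S: E, P, T, Z
MB(J) = {E, F, G, H, P, Q, S, T, V, Y, Z}.
Comparing with the claimed set, V is missing.

V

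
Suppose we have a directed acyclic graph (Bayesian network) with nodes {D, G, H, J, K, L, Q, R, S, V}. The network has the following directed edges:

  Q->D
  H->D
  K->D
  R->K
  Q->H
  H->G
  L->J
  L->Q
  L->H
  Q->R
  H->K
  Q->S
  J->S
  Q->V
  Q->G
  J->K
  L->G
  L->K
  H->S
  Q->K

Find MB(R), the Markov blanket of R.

Pa(R) = {Q}.
R has child K.
Parents of each child, excluding R:
  K's other parents are H, J, L, Q.
Union: {Q} ∪ {K} ∪ {H, J, L, Q} = {H, J, K, L, Q}.

{H, J, K, L, Q}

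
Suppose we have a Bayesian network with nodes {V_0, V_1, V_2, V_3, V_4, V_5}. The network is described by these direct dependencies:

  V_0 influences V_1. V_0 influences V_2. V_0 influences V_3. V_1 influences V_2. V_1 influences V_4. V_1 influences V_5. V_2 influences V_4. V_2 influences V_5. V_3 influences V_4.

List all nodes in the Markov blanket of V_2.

V_2's parents: V_0, V_1.
V_2's children: V_4, V_5.
Parents of each child, excluding V_2:
  V_4 also has parents V_1, V_3.
  V_5 also has parent V_1.
Union: {V_0, V_1} ∪ {V_4, V_5} ∪ {V_1, V_3} = {V_0, V_1, V_3, V_4, V_5}.

{V_0, V_1, V_3, V_4, V_5}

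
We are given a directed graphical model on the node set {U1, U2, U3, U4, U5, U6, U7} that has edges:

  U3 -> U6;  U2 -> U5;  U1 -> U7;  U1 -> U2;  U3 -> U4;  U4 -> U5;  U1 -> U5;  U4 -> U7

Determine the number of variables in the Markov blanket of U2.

3

Recall MB(v) = parents ∪ children ∪ spouses, where spouses are the other parents of v's children.
U2's parents: U1.
Ch(U2) = {U5}.
For each child, the remaining parents (spouses of U2):
  parents(U5) \ {U2} = {U1, U4}.
MB(U2) = {U1, U4, U5}, which has 3 nodes.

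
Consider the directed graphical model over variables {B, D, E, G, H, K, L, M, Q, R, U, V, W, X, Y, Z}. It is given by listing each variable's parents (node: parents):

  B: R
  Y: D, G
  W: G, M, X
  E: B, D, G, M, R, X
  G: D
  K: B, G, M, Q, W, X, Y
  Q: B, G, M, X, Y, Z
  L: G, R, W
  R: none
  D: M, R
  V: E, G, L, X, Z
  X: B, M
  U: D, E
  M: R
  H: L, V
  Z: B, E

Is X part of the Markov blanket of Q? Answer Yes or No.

X is a parent of Q.
So X ∈ MB(Q).

Yes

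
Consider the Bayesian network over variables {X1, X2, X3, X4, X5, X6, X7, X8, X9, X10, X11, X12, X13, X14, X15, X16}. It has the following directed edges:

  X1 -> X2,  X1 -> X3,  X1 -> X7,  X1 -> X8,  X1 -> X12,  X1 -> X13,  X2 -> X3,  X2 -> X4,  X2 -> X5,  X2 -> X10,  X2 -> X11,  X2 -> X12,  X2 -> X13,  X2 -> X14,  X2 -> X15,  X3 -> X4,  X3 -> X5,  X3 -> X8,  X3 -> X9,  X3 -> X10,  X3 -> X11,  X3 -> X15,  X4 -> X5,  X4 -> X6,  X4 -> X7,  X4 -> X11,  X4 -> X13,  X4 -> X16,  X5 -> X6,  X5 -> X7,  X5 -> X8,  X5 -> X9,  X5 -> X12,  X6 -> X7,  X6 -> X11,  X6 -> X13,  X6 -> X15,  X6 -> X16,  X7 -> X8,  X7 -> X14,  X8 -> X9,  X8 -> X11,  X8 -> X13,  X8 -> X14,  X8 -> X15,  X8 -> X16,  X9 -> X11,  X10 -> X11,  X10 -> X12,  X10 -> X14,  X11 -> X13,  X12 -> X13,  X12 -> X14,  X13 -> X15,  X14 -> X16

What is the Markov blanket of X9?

X9 has parents X3, X5, X8.
X9's children: X11.
Co-parents of X9 (other parents of its children):
  parents(X11) \ {X9} = {X2, X3, X4, X6, X8, X10}.
MB(X9) = {X2, X3, X4, X5, X6, X8, X10, X11}.

{X2, X3, X4, X5, X6, X8, X10, X11}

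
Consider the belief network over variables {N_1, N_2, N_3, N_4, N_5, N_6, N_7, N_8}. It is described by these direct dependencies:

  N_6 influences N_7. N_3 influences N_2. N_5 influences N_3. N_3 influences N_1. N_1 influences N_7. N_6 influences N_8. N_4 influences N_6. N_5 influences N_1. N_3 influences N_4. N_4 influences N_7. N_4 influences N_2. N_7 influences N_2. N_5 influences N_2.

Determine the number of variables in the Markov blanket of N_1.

5

A node's Markov blanket = Pa ∪ Ch ∪ (parents of Ch other than the node itself).
N_1 has parents N_3, N_5.
Children of N_1: N_7.
For each child, the remaining parents (spouses of N_1):
  N_7's other parents are N_4, N_6.
MB(N_1) = {N_3, N_4, N_5, N_6, N_7}, which has 5 nodes.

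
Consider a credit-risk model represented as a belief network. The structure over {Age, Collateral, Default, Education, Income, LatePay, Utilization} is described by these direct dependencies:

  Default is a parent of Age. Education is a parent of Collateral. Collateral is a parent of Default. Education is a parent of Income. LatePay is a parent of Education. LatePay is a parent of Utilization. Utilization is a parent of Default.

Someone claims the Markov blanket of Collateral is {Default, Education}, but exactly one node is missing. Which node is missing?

Collateral's children: Default.
Collateral's parents: Education.
Parents of each child, excluding Collateral:
  Default: Utilization
MB(Collateral) = {Default, Education, Utilization}.
Comparing with the claimed set, Utilization is missing.

Utilization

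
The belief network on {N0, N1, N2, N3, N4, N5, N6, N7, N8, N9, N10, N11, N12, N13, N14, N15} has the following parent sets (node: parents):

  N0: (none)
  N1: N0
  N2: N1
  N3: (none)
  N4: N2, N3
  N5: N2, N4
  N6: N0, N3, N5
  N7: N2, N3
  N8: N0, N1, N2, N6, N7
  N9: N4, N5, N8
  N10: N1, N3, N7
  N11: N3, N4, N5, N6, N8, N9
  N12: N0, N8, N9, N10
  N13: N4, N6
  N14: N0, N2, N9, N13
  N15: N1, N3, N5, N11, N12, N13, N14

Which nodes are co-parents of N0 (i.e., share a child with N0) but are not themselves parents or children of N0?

{N2, N3, N5, N7, N9, N10, N13}

Children of N0: N1, N6, N8, N12, N14.
  N1: —
  N6: N3, N5
  N8: N1, N2, N6, N7
  N12: N8, N9, N10
  N14: N2, N9, N13
Excluding nodes already adjacent to N0 (N1, N6, N8, N12, N14), the co-parent-only contribution is {N2, N3, N5, N7, N9, N10, N13}.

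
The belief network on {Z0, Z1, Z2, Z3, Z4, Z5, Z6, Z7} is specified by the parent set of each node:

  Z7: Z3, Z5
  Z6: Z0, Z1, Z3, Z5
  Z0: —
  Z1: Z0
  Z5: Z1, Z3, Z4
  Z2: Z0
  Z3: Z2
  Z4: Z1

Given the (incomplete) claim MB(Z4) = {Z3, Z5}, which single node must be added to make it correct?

Pa(Z4) = {Z1}.
Z4 has child Z5.
For each child, the remaining parents (spouses of Z4):
  parents(Z5) \ {Z4} = {Z1, Z3}.
MB(Z4) = {Z1, Z3, Z5}.
Comparing with the claimed set, Z1 is missing.

Z1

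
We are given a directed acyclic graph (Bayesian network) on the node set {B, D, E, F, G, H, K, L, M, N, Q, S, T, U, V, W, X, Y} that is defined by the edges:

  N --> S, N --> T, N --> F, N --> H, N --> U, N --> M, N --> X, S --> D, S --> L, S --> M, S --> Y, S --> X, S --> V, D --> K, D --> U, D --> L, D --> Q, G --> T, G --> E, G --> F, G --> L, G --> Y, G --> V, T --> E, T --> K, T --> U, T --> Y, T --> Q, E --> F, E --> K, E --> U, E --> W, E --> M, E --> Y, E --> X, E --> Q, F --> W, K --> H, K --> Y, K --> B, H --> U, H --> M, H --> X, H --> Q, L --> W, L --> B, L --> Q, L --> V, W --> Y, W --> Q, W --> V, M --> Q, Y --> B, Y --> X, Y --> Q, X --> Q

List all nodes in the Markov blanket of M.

{D, E, H, L, N, Q, S, T, W, X, Y}

The Markov blanket of a node is its parents, its children, and the other parents of its children.
Pa(M) = {E, H, N, S}.
M's children: Q.
For each child, the remaining parents (spouses of M):
  Q's other parents are D, E, H, L, T, W, X, Y.
Union: {E, H, N, S} ∪ {Q} ∪ {D, E, H, L, T, W, X, Y} = {D, E, H, L, N, Q, S, T, W, X, Y}.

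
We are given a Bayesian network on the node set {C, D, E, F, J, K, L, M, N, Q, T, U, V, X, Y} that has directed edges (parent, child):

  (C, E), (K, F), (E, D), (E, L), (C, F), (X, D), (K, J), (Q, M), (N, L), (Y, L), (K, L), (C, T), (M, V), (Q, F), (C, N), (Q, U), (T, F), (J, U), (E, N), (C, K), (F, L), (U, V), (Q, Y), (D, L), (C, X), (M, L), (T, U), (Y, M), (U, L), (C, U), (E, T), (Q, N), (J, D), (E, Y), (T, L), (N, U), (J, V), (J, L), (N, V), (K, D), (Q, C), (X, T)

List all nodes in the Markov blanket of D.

{E, F, J, K, L, M, N, T, U, X, Y}

D has child L.
Parents of D: E, J, K, X.
Parents of each child, excluding D:
  L's other parents are E, F, J, K, M, N, T, U, Y.
MB(D) = {E, F, J, K, L, M, N, T, U, X, Y}.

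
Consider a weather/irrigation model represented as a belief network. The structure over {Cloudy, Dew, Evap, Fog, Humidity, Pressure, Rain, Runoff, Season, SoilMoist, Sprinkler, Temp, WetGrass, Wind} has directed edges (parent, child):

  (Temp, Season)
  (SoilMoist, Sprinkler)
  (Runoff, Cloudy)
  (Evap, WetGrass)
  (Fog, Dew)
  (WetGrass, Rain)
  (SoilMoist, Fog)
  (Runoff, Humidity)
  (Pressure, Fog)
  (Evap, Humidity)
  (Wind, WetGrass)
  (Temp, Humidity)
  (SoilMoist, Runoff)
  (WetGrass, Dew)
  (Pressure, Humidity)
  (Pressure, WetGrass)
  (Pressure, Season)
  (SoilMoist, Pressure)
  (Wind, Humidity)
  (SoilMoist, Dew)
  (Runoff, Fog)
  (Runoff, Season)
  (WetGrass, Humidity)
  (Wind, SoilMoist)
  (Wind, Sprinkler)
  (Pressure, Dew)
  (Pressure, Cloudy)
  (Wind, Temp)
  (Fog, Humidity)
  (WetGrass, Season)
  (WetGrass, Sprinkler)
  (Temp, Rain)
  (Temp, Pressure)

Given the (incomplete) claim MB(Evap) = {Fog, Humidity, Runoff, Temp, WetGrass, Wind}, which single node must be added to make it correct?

Pressure

The Markov blanket of a node is its parents, its children, and the other parents of its children.
Evap has no parents.
Evap has children Humidity, WetGrass.
Other parents of Evap's children:
  WetGrass also has parents Pressure, Wind.
  parents(Humidity) \ {Evap} = {Fog, Pressure, Runoff, Temp, WetGrass, Wind}.
MB(Evap) = {Fog, Humidity, Pressure, Runoff, Temp, WetGrass, Wind}.
Comparing with the claimed set, Pressure is missing.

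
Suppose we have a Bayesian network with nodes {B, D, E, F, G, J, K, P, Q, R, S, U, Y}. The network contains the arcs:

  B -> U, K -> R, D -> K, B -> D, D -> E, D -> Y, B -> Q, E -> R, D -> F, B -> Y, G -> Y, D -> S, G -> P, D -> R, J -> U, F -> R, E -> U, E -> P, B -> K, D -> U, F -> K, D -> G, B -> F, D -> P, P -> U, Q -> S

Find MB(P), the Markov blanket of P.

{B, D, E, G, J, U}

By definition, MB(P) is built from P's parents, P's children, and the co-parents of P.
Children of P: U.
P's parents: D, E, G.
Other parents of P's children:
  parents(U) \ {P} = {B, D, E, J}.
Taking the union gives {B, D, E, G, J, U}.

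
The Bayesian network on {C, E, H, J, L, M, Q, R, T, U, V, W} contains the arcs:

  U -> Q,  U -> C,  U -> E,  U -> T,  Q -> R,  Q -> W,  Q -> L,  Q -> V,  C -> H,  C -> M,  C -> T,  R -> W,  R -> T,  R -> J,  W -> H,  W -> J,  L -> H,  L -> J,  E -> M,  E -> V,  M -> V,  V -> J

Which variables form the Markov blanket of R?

{C, J, L, Q, T, U, V, W}

Parents of R: Q.
R has children J, T, W.
Parents of each child, excluding R:
  parents(W) \ {R} = {Q}.
  T's other parents are C, U.
  parents(J) \ {R} = {L, V, W}.
So the Markov blanket of R is {C, J, L, Q, T, U, V, W}.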